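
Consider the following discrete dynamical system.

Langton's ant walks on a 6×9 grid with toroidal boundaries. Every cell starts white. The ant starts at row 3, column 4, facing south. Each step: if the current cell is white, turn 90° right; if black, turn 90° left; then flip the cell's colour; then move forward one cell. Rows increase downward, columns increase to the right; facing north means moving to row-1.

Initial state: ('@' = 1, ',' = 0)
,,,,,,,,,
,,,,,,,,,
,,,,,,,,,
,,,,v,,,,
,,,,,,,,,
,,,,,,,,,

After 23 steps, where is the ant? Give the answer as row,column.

[0] ,,,,,,,,,
,,,,,,,,,
,,,,,,,,,
,,,,v,,,,
,,,,,,,,,
,,,,,,,,,
[1] ,,,,,,,,,
,,,,,,,,,
,,,,,,,,,
,,,<@,,,,
,,,,,,,,,
,,,,,,,,,
[2] ,,,,,,,,,
,,,,,,,,,
,,,^,,,,,
,,,@@,,,,
,,,,,,,,,
,,,,,,,,,
[3] ,,,,,,,,,
,,,,,,,,,
,,,@>,,,,
,,,@@,,,,
,,,,,,,,,
,,,,,,,,,
[4] ,,,,,,,,,
,,,,,,,,,
,,,@@,,,,
,,,@v,,,,
,,,,,,,,,
,,,,,,,,,
[5] ,,,,,,,,,
,,,,,,,,,
,,,@@,,,,
,,,@,>,,,
,,,,,,,,,
,,,,,,,,,
[6] ,,,,,,,,,
,,,,,,,,,
,,,@@,,,,
,,,@,@,,,
,,,,,v,,,
,,,,,,,,,
[7] ,,,,,,,,,
,,,,,,,,,
,,,@@,,,,
,,,@,@,,,
,,,,<@,,,
,,,,,,,,,
[8] ,,,,,,,,,
,,,,,,,,,
,,,@@,,,,
,,,@^@,,,
,,,,@@,,,
,,,,,,,,,
[9] ,,,,,,,,,
,,,,,,,,,
,,,@@,,,,
,,,@@>,,,
,,,,@@,,,
,,,,,,,,,
[10] ,,,,,,,,,
,,,,,,,,,
,,,@@^,,,
,,,@@,,,,
,,,,@@,,,
,,,,,,,,,
[11] ,,,,,,,,,
,,,,,,,,,
,,,@@@>,,
,,,@@,,,,
,,,,@@,,,
,,,,,,,,,
[12] ,,,,,,,,,
,,,,,,,,,
,,,@@@@,,
,,,@@,v,,
,,,,@@,,,
,,,,,,,,,
[13] ,,,,,,,,,
,,,,,,,,,
,,,@@@@,,
,,,@@<@,,
,,,,@@,,,
,,,,,,,,,
[14] ,,,,,,,,,
,,,,,,,,,
,,,@@^@,,
,,,@@@@,,
,,,,@@,,,
,,,,,,,,,
[15] ,,,,,,,,,
,,,,,,,,,
,,,@<,@,,
,,,@@@@,,
,,,,@@,,,
,,,,,,,,,
[16] ,,,,,,,,,
,,,,,,,,,
,,,@,,@,,
,,,@v@@,,
,,,,@@,,,
,,,,,,,,,
[17] ,,,,,,,,,
,,,,,,,,,
,,,@,,@,,
,,,@,>@,,
,,,,@@,,,
,,,,,,,,,
[18] ,,,,,,,,,
,,,,,,,,,
,,,@,^@,,
,,,@,,@,,
,,,,@@,,,
,,,,,,,,,
[19] ,,,,,,,,,
,,,,,,,,,
,,,@,@>,,
,,,@,,@,,
,,,,@@,,,
,,,,,,,,,
[20] ,,,,,,,,,
,,,,,,^,,
,,,@,@,,,
,,,@,,@,,
,,,,@@,,,
,,,,,,,,,
[21] ,,,,,,,,,
,,,,,,@>,
,,,@,@,,,
,,,@,,@,,
,,,,@@,,,
,,,,,,,,,
[22] ,,,,,,,,,
,,,,,,@@,
,,,@,@,v,
,,,@,,@,,
,,,,@@,,,
,,,,,,,,,
[23] ,,,,,,,,,
,,,,,,@@,
,,,@,@<@,
,,,@,,@,,
,,,,@@,,,
,,,,,,,,,

2,6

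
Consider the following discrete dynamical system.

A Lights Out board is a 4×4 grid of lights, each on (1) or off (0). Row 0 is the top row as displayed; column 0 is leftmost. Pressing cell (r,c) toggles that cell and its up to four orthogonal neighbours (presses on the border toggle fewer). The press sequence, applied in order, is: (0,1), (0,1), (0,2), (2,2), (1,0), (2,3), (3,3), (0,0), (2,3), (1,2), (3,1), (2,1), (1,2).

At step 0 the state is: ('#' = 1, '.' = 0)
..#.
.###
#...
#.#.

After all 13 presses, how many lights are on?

0) ..#.
.###
#...
#.#.
1) ##..
..##
#...
#.#.
2) ..#.
.###
#...
#.#.
3) .#.#
.#.#
#...
#.#.
4) .#.#
.###
####
#...
5) ##.#
#.##
.###
#...
6) ##.#
#.#.
.#..
#..#
7) ##.#
#.#.
.#.#
#.#.
8) ...#
..#.
.#.#
#.#.
9) ...#
..##
.##.
#.##
10) ..##
.#..
.#..
#.##
11) ..##
.#..
....
.#.#
12) ..##
....
###.
...#
13) ...#
.###
##..
...#

7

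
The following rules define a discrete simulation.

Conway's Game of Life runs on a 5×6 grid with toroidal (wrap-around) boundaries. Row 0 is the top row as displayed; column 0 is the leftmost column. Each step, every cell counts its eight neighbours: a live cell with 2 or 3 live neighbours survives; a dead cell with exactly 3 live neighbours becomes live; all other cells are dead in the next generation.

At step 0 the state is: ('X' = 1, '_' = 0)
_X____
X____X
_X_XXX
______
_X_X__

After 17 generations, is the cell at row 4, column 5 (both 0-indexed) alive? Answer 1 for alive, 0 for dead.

t=0: _X____
X____X
_X_XXX
______
_X_X__
t=1: _XX___
_XX__X
____XX
X__X__
__X___
t=2: X__X__
_XXXXX
_XXXXX
___XXX
__XX__
t=3: X____X
______
_X____
XX___X
__X__X
t=4: X____X
X_____
_X____
_XX__X
____X_
t=5: X____X
XX___X
_XX___
XXX___
_X__X_
t=6: ____X_
__X__X
_____X
X__X__
__X___
t=7: ___X__
____XX
X___XX
______
___X__
t=8: ___X__
X__X__
X___X_
____XX
______
t=9: ______
___XXX
X__XX_
____XX
____X_
t=10: ___X_X
___X_X
X_____
______
____XX
t=11: X__X_X
X____X
______
_____X
____XX
t=12: ______
X___XX
X____X
____XX
______
t=13: _____X
X___X_
______
X___XX
______
t=14: _____X
_____X
X___X_
_____X
X___X_
t=15: X___XX
X___XX
X___X_
X___X_
X___X_
t=16: _X_X__
_X_X__
XX_XX_
XX_XX_
XX_XX_
t=17: _X_X__
_X_X__
______
______
______

0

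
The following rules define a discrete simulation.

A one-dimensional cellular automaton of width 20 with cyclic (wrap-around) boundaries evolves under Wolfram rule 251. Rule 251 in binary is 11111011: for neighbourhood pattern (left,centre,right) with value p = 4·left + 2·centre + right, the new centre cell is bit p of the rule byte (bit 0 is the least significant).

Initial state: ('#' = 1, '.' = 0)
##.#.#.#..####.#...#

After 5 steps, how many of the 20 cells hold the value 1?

gen 0: ##.#.#.#..####.#...#
gen 1: ###.#.#.#######.####
gen 2: ####.#.#############
gen 3: #####.##############
gen 4: ####################
gen 5: ####################

20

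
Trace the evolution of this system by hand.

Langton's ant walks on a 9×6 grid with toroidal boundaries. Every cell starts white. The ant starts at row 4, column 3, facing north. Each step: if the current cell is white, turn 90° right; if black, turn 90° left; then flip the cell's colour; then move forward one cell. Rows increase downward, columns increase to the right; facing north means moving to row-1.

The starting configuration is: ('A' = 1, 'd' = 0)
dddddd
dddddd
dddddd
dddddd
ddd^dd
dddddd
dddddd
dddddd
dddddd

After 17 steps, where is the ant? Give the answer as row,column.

4,2

[0] dddddd
dddddd
dddddd
dddddd
ddd^dd
dddddd
dddddd
dddddd
dddddd
[1] dddddd
dddddd
dddddd
dddddd
dddA>d
dddddd
dddddd
dddddd
dddddd
[2] dddddd
dddddd
dddddd
dddddd
dddAAd
ddddvd
dddddd
dddddd
dddddd
[3] dddddd
dddddd
dddddd
dddddd
dddAAd
ddd<Ad
dddddd
dddddd
dddddd
[4] dddddd
dddddd
dddddd
dddddd
ddd^Ad
dddAAd
dddddd
dddddd
dddddd
[5] dddddd
dddddd
dddddd
dddddd
dd<dAd
dddAAd
dddddd
dddddd
dddddd
[6] dddddd
dddddd
dddddd
dd^ddd
ddAdAd
dddAAd
dddddd
dddddd
dddddd
[7] dddddd
dddddd
dddddd
ddA>dd
ddAdAd
dddAAd
dddddd
dddddd
dddddd
[8] dddddd
dddddd
dddddd
ddAAdd
ddAvAd
dddAAd
dddddd
dddddd
dddddd
[9] dddddd
dddddd
dddddd
ddAAdd
dd<AAd
dddAAd
dddddd
dddddd
dddddd
[10] dddddd
dddddd
dddddd
ddAAdd
dddAAd
ddvAAd
dddddd
dddddd
dddddd
[11] dddddd
dddddd
dddddd
ddAAdd
dddAAd
d<AAAd
dddddd
dddddd
dddddd
[12] dddddd
dddddd
dddddd
ddAAdd
d^dAAd
dAAAAd
dddddd
dddddd
dddddd
[13] dddddd
dddddd
dddddd
ddAAdd
dA>AAd
dAAAAd
dddddd
dddddd
dddddd
[14] dddddd
dddddd
dddddd
ddAAdd
dAAAAd
dAvAAd
dddddd
dddddd
dddddd
[15] dddddd
dddddd
dddddd
ddAAdd
dAAAAd
dAd>Ad
dddddd
dddddd
dddddd
[16] dddddd
dddddd
dddddd
ddAAdd
dAA^Ad
dAddAd
dddddd
dddddd
dddddd
[17] dddddd
dddddd
dddddd
ddAAdd
dA<dAd
dAddAd
dddddd
dddddd
dddddd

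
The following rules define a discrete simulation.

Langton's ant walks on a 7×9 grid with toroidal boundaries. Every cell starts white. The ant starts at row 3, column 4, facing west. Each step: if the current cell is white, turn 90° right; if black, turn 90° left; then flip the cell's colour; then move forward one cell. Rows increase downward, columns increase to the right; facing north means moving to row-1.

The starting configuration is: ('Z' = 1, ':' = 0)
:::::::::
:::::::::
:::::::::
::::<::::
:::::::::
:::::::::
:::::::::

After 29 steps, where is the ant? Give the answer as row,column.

[0] :::::::::
:::::::::
:::::::::
::::<::::
:::::::::
:::::::::
:::::::::
[1] :::::::::
:::::::::
::::^::::
::::Z::::
:::::::::
:::::::::
:::::::::
[2] :::::::::
:::::::::
::::Z>:::
::::Z::::
:::::::::
:::::::::
:::::::::
[3] :::::::::
:::::::::
::::ZZ:::
::::Zv:::
:::::::::
:::::::::
:::::::::
[4] :::::::::
:::::::::
::::ZZ:::
::::<Z:::
:::::::::
:::::::::
:::::::::
[5] :::::::::
:::::::::
::::ZZ:::
:::::Z:::
::::v::::
:::::::::
:::::::::
[6] :::::::::
:::::::::
::::ZZ:::
:::::Z:::
:::<Z::::
:::::::::
:::::::::
[7] :::::::::
:::::::::
::::ZZ:::
:::^:Z:::
:::ZZ::::
:::::::::
:::::::::
[8] :::::::::
:::::::::
::::ZZ:::
:::Z>Z:::
:::ZZ::::
:::::::::
:::::::::
[9] :::::::::
:::::::::
::::ZZ:::
:::ZZZ:::
:::Zv::::
:::::::::
:::::::::
[10] :::::::::
:::::::::
::::ZZ:::
:::ZZZ:::
:::Z:>:::
:::::::::
:::::::::
[11] :::::::::
:::::::::
::::ZZ:::
:::ZZZ:::
:::Z:Z:::
:::::v:::
:::::::::
[12] :::::::::
:::::::::
::::ZZ:::
:::ZZZ:::
:::Z:Z:::
::::<Z:::
:::::::::
[13] :::::::::
:::::::::
::::ZZ:::
:::ZZZ:::
:::Z^Z:::
::::ZZ:::
:::::::::
[14] :::::::::
:::::::::
::::ZZ:::
:::ZZZ:::
:::ZZ>:::
::::ZZ:::
:::::::::
[15] :::::::::
:::::::::
::::ZZ:::
:::ZZ^:::
:::ZZ::::
::::ZZ:::
:::::::::
[16] :::::::::
:::::::::
::::ZZ:::
:::Z<::::
:::ZZ::::
::::ZZ:::
:::::::::
[17] :::::::::
:::::::::
::::ZZ:::
:::Z:::::
:::Zv::::
::::ZZ:::
:::::::::
[18] :::::::::
:::::::::
::::ZZ:::
:::Z:::::
:::Z:>:::
::::ZZ:::
:::::::::
[19] :::::::::
:::::::::
::::ZZ:::
:::Z:::::
:::Z:Z:::
::::Zv:::
:::::::::
[20] :::::::::
:::::::::
::::ZZ:::
:::Z:::::
:::Z:Z:::
::::Z:>::
:::::::::
[21] :::::::::
:::::::::
::::ZZ:::
:::Z:::::
:::Z:Z:::
::::Z:Z::
::::::v::
[22] :::::::::
:::::::::
::::ZZ:::
:::Z:::::
:::Z:Z:::
::::Z:Z::
:::::<Z::
[23] :::::::::
:::::::::
::::ZZ:::
:::Z:::::
:::Z:Z:::
::::Z^Z::
:::::ZZ::
[24] :::::::::
:::::::::
::::ZZ:::
:::Z:::::
:::Z:Z:::
::::ZZ>::
:::::ZZ::
[25] :::::::::
:::::::::
::::ZZ:::
:::Z:::::
:::Z:Z^::
::::ZZ:::
:::::ZZ::
[26] :::::::::
:::::::::
::::ZZ:::
:::Z:::::
:::Z:ZZ>:
::::ZZ:::
:::::ZZ::
[27] :::::::::
:::::::::
::::ZZ:::
:::Z:::::
:::Z:ZZZ:
::::ZZ:v:
:::::ZZ::
[28] :::::::::
:::::::::
::::ZZ:::
:::Z:::::
:::Z:ZZZ:
::::ZZ<Z:
:::::ZZ::
[29] :::::::::
:::::::::
::::ZZ:::
:::Z:::::
:::Z:Z^Z:
::::ZZZZ:
:::::ZZ::

4,6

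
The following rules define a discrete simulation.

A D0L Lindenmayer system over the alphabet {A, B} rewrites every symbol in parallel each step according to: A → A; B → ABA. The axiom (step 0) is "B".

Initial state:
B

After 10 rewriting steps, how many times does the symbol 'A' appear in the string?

k=0  B
k=1  ABA
k=2  AABAA
k=3  AAABAAA
k=4  AAAABAAAA
k=5  AAAAABAAAAA
k=6  AAAAAABAAAAAA
k=7  AAAAAAABAAAAAAA
k=8  AAAAAAAABAAAAAAAA
k=9  AAAAAAAAABAAAAAAAAA
k=10  AAAAAAAAAABAAAAAAAAAA

20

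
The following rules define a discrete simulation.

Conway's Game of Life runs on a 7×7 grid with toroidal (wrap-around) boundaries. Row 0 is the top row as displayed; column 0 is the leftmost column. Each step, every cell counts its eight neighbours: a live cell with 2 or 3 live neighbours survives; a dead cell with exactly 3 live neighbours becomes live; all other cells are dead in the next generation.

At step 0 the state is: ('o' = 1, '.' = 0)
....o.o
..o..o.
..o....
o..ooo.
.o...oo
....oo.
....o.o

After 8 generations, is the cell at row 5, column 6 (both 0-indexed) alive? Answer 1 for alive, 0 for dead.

k=0  ....o.o
..o..o.
..o....
o..ooo.
.o...oo
....oo.
....o.o
k=1  ...oo.o
...o.o.
.oo..oo
oooooo.
o..o...
o...o..
...oo.o
k=2  ..o...o
o..o...
.......
.....o.
o....o.
o...ooo
o.....o
k=3  .o....o
.......
.......
......o
o......
.o..o..
.o.....
k=4  o......
.......
.......
.......
o......
oo.....
.oo....
k=5  .o.....
.......
.......
.......
oo.....
o.o....
..o....
k=6  .......
.......
.......
.......
oo.....
o.o....
..o....
k=7  .......
.......
.......
.......
oo.....
o.o....
.o.....
k=8  .......
.......
.......
.......
oo.....
o.o....
.o.....

0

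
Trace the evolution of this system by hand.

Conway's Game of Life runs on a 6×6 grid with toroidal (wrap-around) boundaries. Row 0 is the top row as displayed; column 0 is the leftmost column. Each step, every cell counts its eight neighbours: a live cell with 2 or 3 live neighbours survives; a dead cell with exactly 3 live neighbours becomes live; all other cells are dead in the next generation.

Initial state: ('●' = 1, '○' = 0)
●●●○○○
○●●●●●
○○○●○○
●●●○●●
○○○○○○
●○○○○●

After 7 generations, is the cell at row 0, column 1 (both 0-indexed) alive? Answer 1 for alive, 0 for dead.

1

gen 0: ●●●○○○
○●●●●●
○○○●○○
●●●○●●
○○○○○○
●○○○○●
gen 1: ○○○○○○
○○○○●●
○○○○○○
●●●●●●
○○○○●○
●○○○○●
gen 2: ●○○○●○
○○○○○○
○●●○○○
●●●●●●
○○●○○○
○○○○○●
gen 3: ○○○○○●
○●○○○○
○○○○●●
●○○○●●
○○●○○○
○○○○○●
gen 4: ●○○○○○
●○○○●●
○○○○●○
●○○●●○
●○○○●○
○○○○○○
gen 5: ●○○○○○
●○○○●○
●○○○○○
○○○●●○
○○○●●○
○○○○○●
gen 6: ●○○○○○
●●○○○○
○○○●●○
○○○●●●
○○○●○●
○○○○●●
gen 7: ●●○○○○
●●○○○●
●○●●○○
○○●○○●
●○○●○○
●○○○●●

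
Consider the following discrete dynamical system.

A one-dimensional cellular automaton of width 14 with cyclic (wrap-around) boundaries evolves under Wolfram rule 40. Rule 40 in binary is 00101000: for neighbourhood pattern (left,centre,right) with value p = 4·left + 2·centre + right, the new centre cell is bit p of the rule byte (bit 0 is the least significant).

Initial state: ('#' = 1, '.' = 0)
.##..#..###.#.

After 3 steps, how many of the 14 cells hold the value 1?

k=0  .##..#..###.#.
k=1  .#......#..#..
k=2  ..............
k=3  ..............

0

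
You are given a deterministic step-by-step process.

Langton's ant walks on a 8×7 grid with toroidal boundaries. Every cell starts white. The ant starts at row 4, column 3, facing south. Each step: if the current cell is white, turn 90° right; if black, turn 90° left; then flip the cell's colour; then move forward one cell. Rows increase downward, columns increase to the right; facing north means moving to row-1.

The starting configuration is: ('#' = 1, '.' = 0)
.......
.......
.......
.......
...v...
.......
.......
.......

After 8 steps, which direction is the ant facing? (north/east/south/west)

gen 0: .......
.......
.......
.......
...v...
.......
.......
.......
gen 1: .......
.......
.......
.......
..<#...
.......
.......
.......
gen 2: .......
.......
.......
..^....
..##...
.......
.......
.......
gen 3: .......
.......
.......
..#>...
..##...
.......
.......
.......
gen 4: .......
.......
.......
..##...
..#v...
.......
.......
.......
gen 5: .......
.......
.......
..##...
..#.>..
.......
.......
.......
gen 6: .......
.......
.......
..##...
..#.#..
....v..
.......
.......
gen 7: .......
.......
.......
..##...
..#.#..
...<#..
.......
.......
gen 8: .......
.......
.......
..##...
..#^#..
...##..
.......
.......

north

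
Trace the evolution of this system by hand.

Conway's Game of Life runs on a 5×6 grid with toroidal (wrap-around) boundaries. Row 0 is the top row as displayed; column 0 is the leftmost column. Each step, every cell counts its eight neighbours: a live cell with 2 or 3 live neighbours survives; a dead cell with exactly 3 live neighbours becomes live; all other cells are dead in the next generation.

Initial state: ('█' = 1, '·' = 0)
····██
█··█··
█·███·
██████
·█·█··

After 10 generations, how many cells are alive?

gen 0: ····██
█··█··
█·███·
██████
·█·█··
gen 1: █·████
███···
······
······
·█····
gen 2: ···███
█·█·█·
·█····
······
██████
gen 3: ······
███·█·
·█····
···███
███···
gen 4: ···█·█
███···
·█····
···███
██████
gen 5: ······
███···
·█·███
······
·█····
gen 6: █·█···
██████
·█·███
█·█·█·
······
gen 7: █·█·█·
······
······
███·█·
···█·█
gen 8: ···███
······
·█····
██████
······
gen 9: ····█·
····█·
·█·███
██████
·█····
gen 10: ······
······
·█····
······
·█····

2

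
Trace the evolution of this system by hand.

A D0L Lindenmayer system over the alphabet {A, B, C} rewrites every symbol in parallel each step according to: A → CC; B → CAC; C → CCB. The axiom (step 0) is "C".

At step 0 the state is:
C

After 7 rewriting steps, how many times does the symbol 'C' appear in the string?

gen 0: C
gen 1: CCB
gen 2: CCBCCBCAC
gen 3: CCBCCBCACCCBCCBCACCCBCCCCB
gen 4: CCBCCBCACCCBCCBCACCCBCCCCBCCBCCBCACCCBCCBCACCCBCCCCBCCBCCBCACCCBCCBCCBCCBCAC
gen 5: CCBCCBCACCCBCCBCACCCBCCCCBCCBCCBCACCCBCCBCACCCBCCCCBCCBCCB…CCBCACCCBCCCCBCCBCCBCACCCBCCBCACCCBCCBCACCCBCCBCACCCBCCCCB  (len 222)
gen 6: CCBCCBCACCCBCCBCACCCBCCCCBCCBCCBCACCCBCCBCACCCBCCCCBCCBCCB…CCBCCCCBCCBCCBCACCCBCCBCACCCBCCCCBCCBCCBCACCCBCCBCCBCCBCAC  (len 648)
gen 7: CCBCCBCACCCBCCBCACCCBCCCCBCCBCCBCACCCBCCBCACCCBCCCCBCCBCCB…CCBCACCCBCCCCBCCBCCBCACCCBCCBCACCCBCCBCACCCBCCBCACCCBCCCCB  (len 1892)

1296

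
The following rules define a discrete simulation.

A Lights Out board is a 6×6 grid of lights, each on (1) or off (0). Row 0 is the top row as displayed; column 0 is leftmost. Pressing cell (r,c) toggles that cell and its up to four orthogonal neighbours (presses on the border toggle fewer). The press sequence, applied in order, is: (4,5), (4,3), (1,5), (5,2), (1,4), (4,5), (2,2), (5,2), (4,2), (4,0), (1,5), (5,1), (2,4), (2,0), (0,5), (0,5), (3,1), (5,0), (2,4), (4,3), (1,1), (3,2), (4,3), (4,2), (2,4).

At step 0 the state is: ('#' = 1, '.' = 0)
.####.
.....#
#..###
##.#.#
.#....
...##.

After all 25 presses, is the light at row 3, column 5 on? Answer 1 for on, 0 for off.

1

t=0: .####.
.....#
#..###
##.#.#
.#....
...##.
t=1: .####.
.....#
#..###
##.#..
.#..##
...###
t=2: .####.
.....#
#..###
##....
.###.#
....##
t=3: .#####
....#.
#..##.
##....
.###.#
....##
t=4: .#####
....#.
#..##.
##....
.#.#.#
.#####
t=5: .###.#
...#.#
#..#..
##....
.#.#.#
.#####
t=6: .###.#
...#.#
#..#..
##...#
.#.##.
.####.
t=7: .###.#
..##.#
###...
###..#
.#.##.
.####.
t=8: .###.#
..##.#
###...
###..#
.####.
....#.
t=9: .###.#
..##.#
###...
##...#
....#.
..#.#.
t=10: .###.#
..##.#
###...
.#...#
##..#.
#.#.#.
t=11: .###..
..###.
###..#
.#...#
##..#.
#.#.#.
t=12: .###..
..###.
###..#
.#...#
#...#.
.#..#.
t=13: .###..
..##..
#####.
.#..##
#...#.
.#..#.
t=14: .###..
#.##..
..###.
##..##
#...#.
.#..#.
t=15: .#####
#.##.#
..###.
##..##
#...#.
.#..#.
t=16: .###..
#.##..
..###.
##..##
#...#.
.#..#.
t=17: .###..
#.##..
.####.
..#.##
##..#.
.#..#.
t=18: .###..
#.##..
.####.
..#.##
.#..#.
#...#.
t=19: .###..
#.###.
.##..#
..#..#
.#..#.
#...#.
t=20: .###..
#.###.
.##..#
..##.#
.###..
#..##.
t=21: ..##..
.#.##.
..#..#
..##.#
.###..
#..##.
t=22: ..##..
.#.##.
.....#
.#...#
.#.#..
#..##.
t=23: ..##..
.#.##.
.....#
.#.#.#
.##.#.
#...#.
t=24: ..##..
.#.##.
.....#
.###.#
...##.
#.#.#.
t=25: ..##..
.#.#..
...##.
.#####
...##.
#.#.#.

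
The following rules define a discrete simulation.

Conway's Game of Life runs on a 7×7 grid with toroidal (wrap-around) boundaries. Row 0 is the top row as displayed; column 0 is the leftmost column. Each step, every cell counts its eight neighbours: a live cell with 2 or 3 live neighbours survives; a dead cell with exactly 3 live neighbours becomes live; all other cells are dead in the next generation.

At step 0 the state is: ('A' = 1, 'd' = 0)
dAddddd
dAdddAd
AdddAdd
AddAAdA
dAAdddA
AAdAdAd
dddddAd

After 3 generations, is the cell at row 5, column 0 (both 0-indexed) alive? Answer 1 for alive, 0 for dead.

0

step 0: dAddddd
dAdddAd
AdddAdd
AddAAdA
dAAdddA
AAdAdAd
dddddAd
step 1: ddddddd
AAddddd
AAdAAdd
ddAAAdA
ddddddd
AAddAAd
AAAdAdA
step 2: ddAdddA
AAAdddd
ddddAAA
AAAdAAd
AAAdddA
ddAAAAd
ddAAAdA
step 3: dddddAA
AAAAddd
ddddAdd
ddAdAdd
ddddddd
ddddddd
dAddddA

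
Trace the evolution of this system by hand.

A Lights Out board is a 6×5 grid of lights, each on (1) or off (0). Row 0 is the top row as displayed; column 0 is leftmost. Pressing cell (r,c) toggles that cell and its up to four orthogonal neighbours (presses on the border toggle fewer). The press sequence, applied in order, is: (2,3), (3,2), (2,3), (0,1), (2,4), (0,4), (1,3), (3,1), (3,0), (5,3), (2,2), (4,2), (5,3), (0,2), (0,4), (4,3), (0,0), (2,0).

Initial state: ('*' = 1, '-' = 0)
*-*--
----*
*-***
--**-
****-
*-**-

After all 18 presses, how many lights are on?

19

t=0: *-*--
----*
*-***
--**-
****-
*-**-
t=1: *-*--
---**
*----
--*--
****-
*-**-
t=2: *-*--
---**
*-*--
-*-*-
**-*-
*-**-
t=3: *-*--
----*
*--**
-*---
**-*-
*-**-
t=4: -*---
-*--*
*--**
-*---
**-*-
*-**-
t=5: -*---
-*---
*----
-*--*
**-*-
*-**-
t=6: -*-**
-*--*
*----
-*--*
**-*-
*-**-
t=7: -*--*
-***-
*--*-
-*--*
**-*-
*-**-
t=8: -*--*
-***-
**-*-
*-*-*
*--*-
*-**-
t=9: -*--*
-***-
-*-*-
-**-*
---*-
*-**-
t=10: -*--*
-***-
-*-*-
-**-*
-----
*---*
t=11: -*--*
-*-*-
--*--
-*--*
-----
*---*
t=12: -*--*
-*-*-
--*--
-**-*
-***-
*-*-*
t=13: -*--*
-*-*-
--*--
-**-*
-**--
*--*-
t=14: --***
-***-
--*--
-**-*
-**--
*--*-
t=15: --*--
-****
--*--
-**-*
-**--
*--*-
t=16: --*--
-****
--*--
-****
-*-**
*----
t=17: ***--
*****
--*--
-****
-*-**
*----
t=18: ***--
-****
***--
*****
-*-**
*----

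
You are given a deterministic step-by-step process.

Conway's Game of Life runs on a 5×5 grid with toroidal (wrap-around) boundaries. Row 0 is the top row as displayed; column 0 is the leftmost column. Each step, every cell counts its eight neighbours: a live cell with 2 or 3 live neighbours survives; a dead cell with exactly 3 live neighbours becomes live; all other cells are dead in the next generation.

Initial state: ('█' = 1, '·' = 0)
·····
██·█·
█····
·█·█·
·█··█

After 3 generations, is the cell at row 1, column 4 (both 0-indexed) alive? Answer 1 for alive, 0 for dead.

1

0) ·····
██·█·
█····
·█·█·
·█··█
1) ·██·█
██··█
█····
·██·█
█·█··
2) ··█·█
··███
··██·
··███
····█
3) █·█·█
·█··█
·█···
··█·█
█·█·█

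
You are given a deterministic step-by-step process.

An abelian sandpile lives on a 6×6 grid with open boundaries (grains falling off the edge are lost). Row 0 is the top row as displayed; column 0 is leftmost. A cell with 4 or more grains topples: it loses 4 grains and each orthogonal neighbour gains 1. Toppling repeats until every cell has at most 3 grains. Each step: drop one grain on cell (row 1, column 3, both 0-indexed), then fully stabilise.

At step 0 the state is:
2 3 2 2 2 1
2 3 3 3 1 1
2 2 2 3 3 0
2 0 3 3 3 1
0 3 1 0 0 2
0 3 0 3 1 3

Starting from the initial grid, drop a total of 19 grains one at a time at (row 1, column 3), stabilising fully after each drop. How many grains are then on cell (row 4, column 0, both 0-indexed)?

2

t=0: 2 3 2 2 2 1
2 3 3 3 1 1
2 2 2 3 3 0
2 0 3 3 3 1
0 3 1 0 0 2
0 3 0 3 1 3
t=1: 3 1 1 0 3 1
3 2 3 3 3 1
3 0 2 3 1 1
2 2 1 2 1 2
0 3 2 1 1 2
0 3 0 3 1 3
t=2: 3 1 2 2 0 2
3 3 1 3 1 2
3 1 0 1 3 1
2 2 2 3 1 2
0 3 2 1 1 2
0 3 0 3 1 3
t=3: 3 1 2 3 0 2
3 3 2 0 2 2
3 1 0 2 3 1
2 2 2 3 1 2
0 3 2 1 1 2
0 3 0 3 1 3
t=4: 3 1 2 3 0 2
3 3 2 1 2 2
3 1 0 2 3 1
2 2 2 3 1 2
0 3 2 1 1 2
0 3 0 3 1 3
t=5: 3 1 2 3 0 2
3 3 2 2 2 2
3 1 0 2 3 1
2 2 2 3 1 2
0 3 2 1 1 2
0 3 0 3 1 3
t=6: 3 1 2 3 0 2
3 3 2 3 2 2
3 1 0 2 3 1
2 2 2 3 1 2
0 3 2 1 1 2
0 3 0 3 1 3
t=7: 3 1 3 0 1 2
3 3 3 1 3 2
3 1 0 3 3 1
2 2 2 3 1 2
0 3 2 1 1 2
0 3 0 3 1 3
t=8: 3 1 3 0 1 2
3 3 3 2 3 2
3 1 0 3 3 1
2 2 2 3 1 2
0 3 2 1 1 2
0 3 0 3 1 3
t=9: 3 1 3 0 1 2
3 3 3 3 3 2
3 1 0 3 3 1
2 2 2 3 1 2
0 3 2 1 1 2
0 3 0 3 1 3
t=10: 1 0 1 2 2 2
2 2 2 3 1 3
0 3 2 2 1 2
3 2 3 0 3 2
0 3 2 2 1 2
0 3 0 3 1 3
t=11: 1 0 1 3 2 2
2 2 3 0 2 3
0 3 2 3 1 2
3 2 3 0 3 2
0 3 2 2 1 2
0 3 0 3 1 3
t=12: 1 0 1 3 2 2
2 2 3 1 2 3
0 3 2 3 1 2
3 2 3 0 3 2
0 3 2 2 1 2
0 3 0 3 1 3
t=13: 1 0 1 3 2 2
2 2 3 2 2 3
0 3 2 3 1 2
3 2 3 0 3 2
0 3 2 2 1 2
0 3 0 3 1 3
t=14: 1 0 1 3 2 2
2 2 3 3 2 3
0 3 2 3 1 2
3 2 3 0 3 2
0 3 2 2 1 2
0 3 0 3 1 3
t=15: 1 1 3 0 3 2
3 0 2 3 3 3
2 2 2 1 2 2
0 2 2 2 3 2
2 2 0 3 1 2
1 0 2 3 1 3
t=16: 1 1 3 2 1 0
3 0 3 1 2 1
2 2 2 2 3 3
0 2 2 2 3 2
2 2 0 3 1 2
1 0 2 3 1 3
t=17: 1 1 3 2 1 0
3 0 3 2 2 1
2 2 2 2 3 3
0 2 2 2 3 2
2 2 0 3 1 2
1 0 2 3 1 3
t=18: 1 1 3 2 1 0
3 0 3 3 2 1
2 2 2 2 3 3
0 2 2 2 3 2
2 2 0 3 1 2
1 0 2 3 1 3
t=19: 1 2 1 0 2 0
3 1 1 2 3 1
2 2 3 3 3 3
0 2 2 2 3 2
2 2 0 3 1 2
1 0 2 3 1 3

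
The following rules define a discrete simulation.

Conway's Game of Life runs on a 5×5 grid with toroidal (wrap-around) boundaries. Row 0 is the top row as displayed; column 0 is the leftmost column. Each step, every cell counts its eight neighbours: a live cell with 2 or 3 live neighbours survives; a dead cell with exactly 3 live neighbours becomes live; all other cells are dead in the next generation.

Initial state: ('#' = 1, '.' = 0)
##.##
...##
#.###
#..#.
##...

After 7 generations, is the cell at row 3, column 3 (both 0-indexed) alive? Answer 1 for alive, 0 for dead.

0) ##.##
...##
#.###
#..#.
##...
1) .#.#.
.....
###..
...#.
...#.
2) ..#..
#....
.##..
.#.##
...##
3) ...##
..#..
.####
.#..#
#...#
4) #..##
##...
.#..#
.#...
.....
5) ##..#
.###.
.##..
#....
#...#
6) .....
...##
#..#.
#...#
.....
7) .....
...##
#..#.
#...#
.....

0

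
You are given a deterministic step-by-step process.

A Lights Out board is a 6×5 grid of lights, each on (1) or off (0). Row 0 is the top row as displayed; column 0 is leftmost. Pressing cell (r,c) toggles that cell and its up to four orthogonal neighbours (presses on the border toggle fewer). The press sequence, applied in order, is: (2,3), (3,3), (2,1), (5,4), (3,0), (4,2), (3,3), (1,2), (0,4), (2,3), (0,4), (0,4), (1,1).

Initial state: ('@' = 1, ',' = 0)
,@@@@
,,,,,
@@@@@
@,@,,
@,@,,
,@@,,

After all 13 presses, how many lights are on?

0) ,@@@@
,,,,,
@@@@@
@,@,,
@,@,,
,@@,,
1) ,@@@@
,,,@,
@@,,,
@,@@,
@,@,,
,@@,,
2) ,@@@@
,,,@,
@@,@,
@,,,@
@,@@,
,@@,,
3) ,@@@@
,@,@,
,,@@,
@@,,@
@,@@,
,@@,,
4) ,@@@@
,@,@,
,,@@,
@@,,@
@,@@@
,@@@@
5) ,@@@@
,@,@,
@,@@,
,,,,@
,,@@@
,@@@@
6) ,@@@@
,@,@,
@,@@,
,,@,@
,@,,@
,@,@@
7) ,@@@@
,@,@,
@,@,,
,,,@,
,@,@@
,@,@@
8) ,@,@@
,,@,,
@,,,,
,,,@,
,@,@@
,@,@@
9) ,@,,,
,,@,@
@,,,,
,,,@,
,@,@@
,@,@@
10) ,@,,,
,,@@@
@,@@@
,,,,,
,@,@@
,@,@@
11) ,@,@@
,,@@,
@,@@@
,,,,,
,@,@@
,@,@@
12) ,@,,,
,,@@@
@,@@@
,,,,,
,@,@@
,@,@@
13) ,,,,,
@@,@@
@@@@@
,,,,,
,@,@@
,@,@@

15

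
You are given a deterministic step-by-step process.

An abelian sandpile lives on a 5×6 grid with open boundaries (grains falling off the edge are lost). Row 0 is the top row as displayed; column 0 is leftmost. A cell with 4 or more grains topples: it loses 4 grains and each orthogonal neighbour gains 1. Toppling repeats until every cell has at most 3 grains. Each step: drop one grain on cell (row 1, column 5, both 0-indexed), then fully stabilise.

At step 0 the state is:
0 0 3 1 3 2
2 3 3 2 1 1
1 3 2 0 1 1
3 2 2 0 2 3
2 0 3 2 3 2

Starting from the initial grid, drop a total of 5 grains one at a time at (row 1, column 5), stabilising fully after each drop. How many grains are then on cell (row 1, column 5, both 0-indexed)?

gen 0: 0 0 3 1 3 2
2 3 3 2 1 1
1 3 2 0 1 1
3 2 2 0 2 3
2 0 3 2 3 2
gen 1: 0 0 3 1 3 2
2 3 3 2 1 2
1 3 2 0 1 1
3 2 2 0 2 3
2 0 3 2 3 2
gen 2: 0 0 3 1 3 2
2 3 3 2 1 3
1 3 2 0 1 1
3 2 2 0 2 3
2 0 3 2 3 2
gen 3: 0 0 3 1 3 3
2 3 3 2 2 0
1 3 2 0 1 2
3 2 2 0 2 3
2 0 3 2 3 2
gen 4: 0 0 3 1 3 3
2 3 3 2 2 1
1 3 2 0 1 2
3 2 2 0 2 3
2 0 3 2 3 2
gen 5: 0 0 3 1 3 3
2 3 3 2 2 2
1 3 2 0 1 2
3 2 2 0 2 3
2 0 3 2 3 2

2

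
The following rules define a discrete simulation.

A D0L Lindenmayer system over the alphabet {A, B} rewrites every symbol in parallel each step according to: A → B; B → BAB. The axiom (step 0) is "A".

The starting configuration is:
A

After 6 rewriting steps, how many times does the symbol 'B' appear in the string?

t=0: A
t=1: B
t=2: BAB
t=3: BABBBAB
t=4: BABBBABBABBABBBAB
t=5: BABBBABBABBABBBABBABBBABBABBBABBABBABBBAB
t=6: BABBBABBABBABBBABBABBBABBABBBABBABBABBBABBABBBABBABBABBBABBABBBABBABBABBBABBABBBABBABBBABBABBABBBAB

70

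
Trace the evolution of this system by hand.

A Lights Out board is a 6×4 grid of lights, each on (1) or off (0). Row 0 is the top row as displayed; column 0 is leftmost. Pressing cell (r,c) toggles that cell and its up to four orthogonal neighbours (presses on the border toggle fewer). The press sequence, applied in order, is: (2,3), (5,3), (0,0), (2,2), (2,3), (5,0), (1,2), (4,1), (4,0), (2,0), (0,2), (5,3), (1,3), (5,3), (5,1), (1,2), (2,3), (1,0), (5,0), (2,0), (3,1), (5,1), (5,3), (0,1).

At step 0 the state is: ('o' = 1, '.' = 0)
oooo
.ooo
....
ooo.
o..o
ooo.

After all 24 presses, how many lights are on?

k=0  oooo
.ooo
....
ooo.
o..o
ooo.
k=1  oooo
.oo.
..oo
oooo
o..o
ooo.
k=2  oooo
.oo.
..oo
oooo
o...
oo.o
k=3  ..oo
ooo.
..oo
oooo
o...
oo.o
k=4  ..oo
oo..
.o..
oo.o
o...
oo.o
k=5  ..oo
oo.o
.ooo
oo..
o...
oo.o
k=6  ..oo
oo.o
.ooo
oo..
....
...o
k=7  ...o
o.o.
.o.o
oo..
....
...o
k=8  ...o
o.o.
.o.o
o...
ooo.
.o.o
k=9  ...o
o.o.
.o.o
....
..o.
oo.o
k=10  ...o
..o.
o..o
o...
..o.
oo.o
k=11  .oo.
....
o..o
o...
..o.
oo.o
k=12  .oo.
....
o..o
o...
..oo
ooo.
k=13  .ooo
..oo
o...
o...
..oo
ooo.
k=14  .ooo
..oo
o...
o...
..o.
oo.o
k=15  .ooo
..oo
o...
o...
.oo.
..oo
k=16  .o.o
.o..
o.o.
o...
.oo.
..oo
k=17  .o.o
.o.o
o..o
o..o
.oo.
..oo
k=18  oo.o
o..o
...o
o..o
.oo.
..oo
k=19  oo.o
o..o
...o
o..o
ooo.
oooo
k=20  oo.o
...o
oo.o
...o
ooo.
oooo
k=21  oo.o
...o
o..o
oooo
o.o.
oooo
k=22  oo.o
...o
o..o
oooo
ooo.
...o
k=23  oo.o
...o
o..o
oooo
oooo
..o.
k=24  ..oo
.o.o
o..o
oooo
oooo
..o.

15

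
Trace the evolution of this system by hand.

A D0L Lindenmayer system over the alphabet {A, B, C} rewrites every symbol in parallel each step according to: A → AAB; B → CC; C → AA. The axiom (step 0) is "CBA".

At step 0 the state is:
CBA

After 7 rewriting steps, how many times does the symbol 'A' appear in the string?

[0] CBA
[1] AACCAAB
[2] AABAABAAAAAABAABCC
[3] AABAABCCAABAABCCAABAABAABAABAABAABCCAABAABCCAAAA
[4] AABAABCCAABAABCCAAAAAABAABCCAABAABCCAAAAAABAABCCAABAABCCAA…BAABCCAABAABCCAABAABCCAAAAAABAABCCAABAABCCAAAAAABAABAABAAB  (len 124)
[5] AABAABCCAABAABCCAAAAAABAABCCAABAABCCAAAAAABAABAABAABAABAAB…CCAABAABCCAAAAAABAABAABAABAABAABCCAABAABCCAABAABCCAABAABCC  (len 320)
[6] AABAABCCAABAABCCAAAAAABAABCCAABAABCCAAAAAABAABAABAABAABAAB…BAABCCAABAABCCAAAAAABAABCCAABAABCCAAAAAABAABCCAABAABCCAAAA  (len 832)
[7] AABAABCCAABAABCCAAAAAABAABCCAABAABCCAAAAAABAABAABAABAABAAB…AABAABAABAABCCAABAABCCAAAAAABAABCCAABAABCCAAAAAABAABAABAAB  (len 2160)

1280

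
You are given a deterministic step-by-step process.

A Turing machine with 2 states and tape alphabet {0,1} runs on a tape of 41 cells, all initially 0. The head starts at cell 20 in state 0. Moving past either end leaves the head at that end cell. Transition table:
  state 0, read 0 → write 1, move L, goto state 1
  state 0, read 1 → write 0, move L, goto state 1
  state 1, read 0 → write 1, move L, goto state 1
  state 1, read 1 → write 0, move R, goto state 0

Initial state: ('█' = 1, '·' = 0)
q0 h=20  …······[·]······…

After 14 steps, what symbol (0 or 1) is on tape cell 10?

t=0: q0 h=20  …······[·]······…
t=1: q1 h=19  …······[·]█·····…
t=2: q1 h=18  …······[·]██····…
t=3: q1 h=17  …······[·]███···…
t=4: q1 h=16  …······[·]████··…
t=5: q1 h=15  …······[·]█████·…
t=6: q1 h=14  …······[·]██████…
t=7: q1 h=13  …······[·]██████…
t=8: q1 h=12  …······[·]██████…
t=9: q1 h=11  …······[·]██████…
t=10: q1 h=10  …······[·]██████…
t=11: q1 h= 9  …······[·]██████…
t=12: q1 h= 8  …······[·]██████…
t=13: q1 h= 7  …······[·]██████…
t=14: q1 h= 6  |······[·]██████…

1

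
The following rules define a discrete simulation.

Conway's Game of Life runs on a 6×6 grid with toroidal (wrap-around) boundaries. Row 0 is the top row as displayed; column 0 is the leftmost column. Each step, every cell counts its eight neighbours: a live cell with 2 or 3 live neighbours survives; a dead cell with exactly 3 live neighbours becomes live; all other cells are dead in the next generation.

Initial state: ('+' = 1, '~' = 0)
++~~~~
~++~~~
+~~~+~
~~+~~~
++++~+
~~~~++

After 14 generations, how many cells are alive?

8

0) ++~~~~
~++~~~
+~~~+~
~~+~~~
++++~+
~~~~++
1) +++~~+
~~+~~+
~~++~~
~~+~+~
++++~+
~~~++~
2) +++~~+
~~~~++
~++~+~
+~~~++
++~~~+
~~~~~~
3) ++~~++
~~~~+~
~+~~~~
~~+++~
~+~~+~
~~+~~~
4) ++~+++
~+~~+~
~~+~+~
~++++~
~+~~+~
~~+++~
5) ++~~~~
~+~~~~
~~~~++
~+~~++
~+~~~+
~~~~~~
6) ++~~~~
~+~~~+
~~~~++
~~~~~~
~~~~++
~+~~~~
7) ~++~~~
~+~~++
+~~~++
~~~~~~
~~~~~~
~+~~~+
8) ~++~++
~++++~
+~~~+~
~~~~~+
~~~~~~
+++~~~
9) ~~~~++
~~~~~~
+++~+~
~~~~~+
++~~~~
+~++~+
10) +~~+++
++~++~
++~~~+
~~+~~+
~++~+~
~~++~~
11) +~~~~~
~~~+~~
~~~+~~
~~++++
~+~~+~
+~~~~~
12) ~~~~~~
~~~~~~
~~~~~~
~~+~~+
+++~+~
++~~~+
13) +~~~~~
~~~~~~
~~~~~~
+~++~+
~~+++~
~~+~~+
14) ~~~~~~
~~~~~~
~~~~~~
~++~~+
+~~~~~
~++~++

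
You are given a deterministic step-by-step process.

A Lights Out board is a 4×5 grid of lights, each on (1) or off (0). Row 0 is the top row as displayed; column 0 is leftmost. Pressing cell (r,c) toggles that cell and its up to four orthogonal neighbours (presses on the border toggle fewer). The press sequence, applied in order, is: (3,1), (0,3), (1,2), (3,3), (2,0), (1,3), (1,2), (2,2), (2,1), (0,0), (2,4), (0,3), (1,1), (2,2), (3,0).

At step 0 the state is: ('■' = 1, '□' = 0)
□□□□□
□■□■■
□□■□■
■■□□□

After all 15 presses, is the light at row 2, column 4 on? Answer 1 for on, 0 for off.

0

gen 0: □□□□□
□■□■■
□□■□■
■■□□□
gen 1: □□□□□
□■□■■
□■■□■
□□■□□
gen 2: □□■■■
□■□□■
□■■□■
□□■□□
gen 3: □□□■■
□□■■■
□■□□■
□□■□□
gen 4: □□□■■
□□■■■
□■□■■
□□□■■
gen 5: □□□■■
■□■■■
■□□■■
■□□■■
gen 6: □□□□■
■□□□□
■□□□■
■□□■■
gen 7: □□■□■
■■■■□
■□■□■
■□□■■
gen 8: □□■□■
■■□■□
■■□■■
■□■■■
gen 9: □□■□■
■□□■□
□□■■■
■■■■■
gen 10: ■■■□■
□□□■□
□□■■■
■■■■■
gen 11: ■■■□■
□□□■■
□□■□□
■■■■□
gen 12: ■■□■□
□□□□■
□□■□□
■■■■□
gen 13: ■□□■□
■■■□■
□■■□□
■■■■□
gen 14: ■□□■□
■■□□■
□□□■□
■■□■□
gen 15: ■□□■□
■■□□■
■□□■□
□□□■□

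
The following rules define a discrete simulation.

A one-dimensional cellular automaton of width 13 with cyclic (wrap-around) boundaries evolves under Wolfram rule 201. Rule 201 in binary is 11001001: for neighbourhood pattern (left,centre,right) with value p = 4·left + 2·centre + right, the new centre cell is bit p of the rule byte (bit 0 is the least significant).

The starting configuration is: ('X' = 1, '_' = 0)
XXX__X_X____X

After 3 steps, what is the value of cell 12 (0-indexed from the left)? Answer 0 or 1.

1

step 0: XXX__X_X____X
step 1: XXX______XX_X
step 2: XXX_XXXX_XX_X
step 3: XXX_XXXX_XX_X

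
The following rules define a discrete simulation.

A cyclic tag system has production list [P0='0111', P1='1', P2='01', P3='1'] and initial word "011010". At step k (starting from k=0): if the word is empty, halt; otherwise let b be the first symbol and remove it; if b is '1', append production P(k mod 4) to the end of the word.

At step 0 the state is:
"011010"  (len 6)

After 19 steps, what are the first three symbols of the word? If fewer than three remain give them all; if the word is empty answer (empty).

011

t=0: "011010"  (len 6)
t=1: "11010"  (len 5)
t=2: "10101"  (len 5)
t=3: "010101"  (len 6)
t=4: "10101"  (len 5)
t=5: "01010111"  (len 8)
t=6: "1010111"  (len 7)
t=7: "01011101"  (len 8)
t=8: "1011101"  (len 7)
t=9: "0111010111"  (len 10)
t=10: "111010111"  (len 9)
t=11: "1101011101"  (len 10)
t=12: "1010111011"  (len 10)
t=13: "0101110110111"  (len 13)
t=14: "101110110111"  (len 12)
t=15: "0111011011101"  (len 13)
t=16: "111011011101"  (len 12)
t=17: "110110111010111"  (len 15)
t=18: "101101110101111"  (len 15)
t=19: "0110111010111101"  (len 16)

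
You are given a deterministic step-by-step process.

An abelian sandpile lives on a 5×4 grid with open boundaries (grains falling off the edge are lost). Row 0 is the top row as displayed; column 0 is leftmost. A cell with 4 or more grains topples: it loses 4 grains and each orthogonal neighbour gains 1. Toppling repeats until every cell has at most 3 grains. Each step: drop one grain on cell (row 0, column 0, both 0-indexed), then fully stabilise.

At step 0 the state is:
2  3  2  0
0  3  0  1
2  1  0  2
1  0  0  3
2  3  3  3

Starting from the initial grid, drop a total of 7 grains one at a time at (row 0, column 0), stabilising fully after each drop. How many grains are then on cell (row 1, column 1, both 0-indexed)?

[0] 2  3  2  0
0  3  0  1
2  1  0  2
1  0  0  3
2  3  3  3
[1] 3  3  2  0
0  3  0  1
2  1  0  2
1  0  0  3
2  3  3  3
[2] 1  1  3  0
2  0  1  1
2  2  0  2
1  0  0  3
2  3  3  3
[3] 2  1  3  0
2  0  1  1
2  2  0  2
1  0  0  3
2  3  3  3
[4] 3  1  3  0
2  0  1  1
2  2  0  2
1  0  0  3
2  3  3  3
[5] 0  2  3  0
3  0  1  1
2  2  0  2
1  0  0  3
2  3  3  3
[6] 1  2  3  0
3  0  1  1
2  2  0  2
1  0  0  3
2  3  3  3
[7] 2  2  3  0
3  0  1  1
2  2  0  2
1  0  0  3
2  3  3  3

0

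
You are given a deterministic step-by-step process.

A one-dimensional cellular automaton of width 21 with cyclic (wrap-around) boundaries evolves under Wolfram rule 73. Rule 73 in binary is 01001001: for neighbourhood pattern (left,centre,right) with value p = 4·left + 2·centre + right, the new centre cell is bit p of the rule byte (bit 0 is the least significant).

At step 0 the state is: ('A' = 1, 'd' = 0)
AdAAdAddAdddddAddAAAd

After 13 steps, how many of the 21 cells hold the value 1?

0) AdAAdAddAdddddAddAAAd
1) ddAAddddddAAAddddAdAd
2) AdAAdAAAAdAdAdAAddddd
3) ddAAdAddAdddddAAdAAAd
4) AdAAddddddAAAdAAdAdAd
5) ddAAdAAAAdAdAdAAddddd
6) AdAAdAddAdddddAAdAAAA
7) AdAAddddddAAAdAAdAddd
8) ddAAdAAAAdAdAdAAdddAd
9) AdAAdAddAdddddAAdAddd
10) ddAAddddddAAAdAAdddAd
11) AdAAdAAAAdAdAdAAdAddd
12) ddAAdAddAdddddAAdddAd
13) AdAAddddddAAAdAAdAddd

9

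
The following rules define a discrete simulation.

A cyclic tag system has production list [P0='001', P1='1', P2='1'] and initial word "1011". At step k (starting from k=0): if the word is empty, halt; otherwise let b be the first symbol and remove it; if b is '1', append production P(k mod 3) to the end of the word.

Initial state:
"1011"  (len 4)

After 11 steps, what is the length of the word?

5

[0] "1011"  (len 4)
[1] "011001"  (len 6)
[2] "11001"  (len 5)
[3] "10011"  (len 5)
[4] "0011001"  (len 7)
[5] "011001"  (len 6)
[6] "11001"  (len 5)
[7] "1001001"  (len 7)
[8] "0010011"  (len 7)
[9] "010011"  (len 6)
[10] "10011"  (len 5)
[11] "00111"  (len 5)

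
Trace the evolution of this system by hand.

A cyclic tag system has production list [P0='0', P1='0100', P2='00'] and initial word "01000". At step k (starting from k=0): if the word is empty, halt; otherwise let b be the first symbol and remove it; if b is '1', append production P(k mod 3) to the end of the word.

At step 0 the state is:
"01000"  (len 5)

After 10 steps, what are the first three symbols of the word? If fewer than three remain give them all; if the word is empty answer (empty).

[0] "01000"  (len 5)
[1] "1000"  (len 4)
[2] "0000100"  (len 7)
[3] "000100"  (len 6)
[4] "00100"  (len 5)
[5] "0100"  (len 4)
[6] "100"  (len 3)
[7] "000"  (len 3)
[8] "00"  (len 2)
[9] "0"  (len 1)
[10] (halted — word empty)

(empty)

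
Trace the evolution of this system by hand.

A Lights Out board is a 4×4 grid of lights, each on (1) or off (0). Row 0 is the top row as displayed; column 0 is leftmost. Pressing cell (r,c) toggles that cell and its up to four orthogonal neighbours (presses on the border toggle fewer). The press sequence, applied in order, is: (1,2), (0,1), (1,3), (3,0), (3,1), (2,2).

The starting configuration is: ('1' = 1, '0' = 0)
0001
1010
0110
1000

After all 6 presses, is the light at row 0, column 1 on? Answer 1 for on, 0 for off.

1

step 0: 0001
1010
0110
1000
step 1: 0011
1101
0100
1000
step 2: 1101
1001
0100
1000
step 3: 1100
1010
0101
1000
step 4: 1100
1010
1101
0100
step 5: 1100
1010
1001
1010
step 6: 1100
1000
1110
1000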